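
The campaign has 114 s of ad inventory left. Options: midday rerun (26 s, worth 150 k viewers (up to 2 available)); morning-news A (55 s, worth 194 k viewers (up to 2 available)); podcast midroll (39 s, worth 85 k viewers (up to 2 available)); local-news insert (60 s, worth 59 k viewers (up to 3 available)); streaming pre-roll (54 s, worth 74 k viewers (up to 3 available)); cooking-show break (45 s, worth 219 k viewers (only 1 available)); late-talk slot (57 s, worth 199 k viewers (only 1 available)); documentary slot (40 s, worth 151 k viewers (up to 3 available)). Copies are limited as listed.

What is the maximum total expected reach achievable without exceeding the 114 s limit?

520

Taking the top-ratio spots first gives 2×midday rerun + cooking-show break for 519 (97 s).
The 26 s tied up in midday rerun is better spent on documentary slot — total rises to 520 (111 s).
Every other selection either busts 114 s or exceeds an availability limit or fails to beat 520.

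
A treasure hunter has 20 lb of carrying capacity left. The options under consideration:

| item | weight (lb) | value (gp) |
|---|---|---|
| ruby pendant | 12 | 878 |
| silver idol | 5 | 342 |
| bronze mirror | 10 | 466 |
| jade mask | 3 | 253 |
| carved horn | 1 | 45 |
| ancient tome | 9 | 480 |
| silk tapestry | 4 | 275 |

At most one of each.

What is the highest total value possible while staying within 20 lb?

Density check — jade mask 84.33, ruby pendant 73.17, silk tapestry 68.75 are the best per lb.
A density-first pass picks ruby pendant + jade mask + carved horn + silk tapestry — 1451 at 20 lb.
Replace carved horn and silk tapestry with silver idol: the trade gains 22 net, giving 1473 at 20 lb.
The closest alternative, ruby pendant + jade mask + carved horn + silk tapestry, reaches only 1451.

1473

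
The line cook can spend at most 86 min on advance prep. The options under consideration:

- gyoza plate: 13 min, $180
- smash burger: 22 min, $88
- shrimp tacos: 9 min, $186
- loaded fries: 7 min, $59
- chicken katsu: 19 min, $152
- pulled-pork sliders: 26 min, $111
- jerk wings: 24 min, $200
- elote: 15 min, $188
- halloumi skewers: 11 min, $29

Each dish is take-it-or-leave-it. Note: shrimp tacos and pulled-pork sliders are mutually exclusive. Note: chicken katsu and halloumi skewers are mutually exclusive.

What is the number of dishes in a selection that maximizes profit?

5

Best achievable profit is 906.
gyoza plate + shrimp tacos + chicken katsu + jerk wings + elote hits 906 at 80 min.
Any selection reaching 906 contains exactly 5 dishes.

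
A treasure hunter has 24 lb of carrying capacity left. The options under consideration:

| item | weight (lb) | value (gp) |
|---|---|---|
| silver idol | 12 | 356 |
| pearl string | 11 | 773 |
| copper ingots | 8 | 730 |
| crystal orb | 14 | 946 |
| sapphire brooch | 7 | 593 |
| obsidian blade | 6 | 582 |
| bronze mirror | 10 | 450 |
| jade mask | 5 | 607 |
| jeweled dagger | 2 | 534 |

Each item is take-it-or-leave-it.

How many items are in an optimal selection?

4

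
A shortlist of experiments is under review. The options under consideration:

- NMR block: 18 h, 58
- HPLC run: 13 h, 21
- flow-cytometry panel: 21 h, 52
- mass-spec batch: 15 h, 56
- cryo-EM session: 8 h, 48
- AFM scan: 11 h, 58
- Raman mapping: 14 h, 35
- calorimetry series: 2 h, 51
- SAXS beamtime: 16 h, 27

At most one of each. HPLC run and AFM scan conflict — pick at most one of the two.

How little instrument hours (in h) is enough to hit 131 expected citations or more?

21

Minimise h subject to total expected citations ≥ 131.
cryo-EM session + AFM scan + calorimetry series: 157 expected citations at 21 h.
Any bundle with less than 21 h falls short of 131.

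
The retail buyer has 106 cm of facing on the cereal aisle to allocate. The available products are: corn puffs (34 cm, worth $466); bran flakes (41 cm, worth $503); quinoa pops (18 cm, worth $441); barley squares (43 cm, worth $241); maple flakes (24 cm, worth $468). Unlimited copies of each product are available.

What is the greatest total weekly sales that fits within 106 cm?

2259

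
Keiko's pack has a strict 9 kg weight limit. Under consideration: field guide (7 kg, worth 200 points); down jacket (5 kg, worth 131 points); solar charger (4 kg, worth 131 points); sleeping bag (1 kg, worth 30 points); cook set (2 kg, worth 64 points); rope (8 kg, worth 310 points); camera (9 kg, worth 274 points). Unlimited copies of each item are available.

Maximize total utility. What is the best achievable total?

340

By utility per kg: rope 38.75, solar charger 32.75, cook set 32.00 lead.
Taking sleeping bag + rope: 9 kg used, 340 in utility.
No other feasible combination exceeds 340.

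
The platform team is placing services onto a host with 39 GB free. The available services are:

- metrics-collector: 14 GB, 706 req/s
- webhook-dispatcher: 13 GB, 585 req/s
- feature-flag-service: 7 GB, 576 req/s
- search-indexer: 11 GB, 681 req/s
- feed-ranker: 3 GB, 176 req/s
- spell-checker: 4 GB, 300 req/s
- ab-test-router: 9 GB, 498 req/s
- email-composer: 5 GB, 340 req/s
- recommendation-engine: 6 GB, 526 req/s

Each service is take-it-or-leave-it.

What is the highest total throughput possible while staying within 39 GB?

2624

The ratio heuristic lands on feature-flag-service + search-indexer + feed-ranker + spell-checker + email-composer + recommendation-engine (2599) but leaves 3 GB idle.
Dropping search-indexer frees 11 GB; slotting in metrics-collector (14 GB) lifts the total to 2624 at 39 GB.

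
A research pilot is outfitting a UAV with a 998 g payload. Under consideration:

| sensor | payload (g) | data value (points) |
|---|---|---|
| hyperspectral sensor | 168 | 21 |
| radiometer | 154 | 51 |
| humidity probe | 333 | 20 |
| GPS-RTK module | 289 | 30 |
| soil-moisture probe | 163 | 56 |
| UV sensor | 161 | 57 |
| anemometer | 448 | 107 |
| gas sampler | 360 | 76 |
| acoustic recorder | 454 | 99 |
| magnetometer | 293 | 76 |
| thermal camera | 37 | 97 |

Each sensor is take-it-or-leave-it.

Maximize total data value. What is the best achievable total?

368

By data value per g: thermal camera 2.62, UV sensor 0.35, soil-moisture probe 0.34 lead.
The ratio heuristic lands on hyperspectral sensor + radiometer + soil-moisture probe + UV sensor + magnetometer + thermal camera (358) but leaves 22 g idle.
Replace hyperspectral sensor and magnetometer with anemometer: the trade gains 10 net, giving 368 at 963 g.
Next best is radiometer + soil-moisture probe + UV sensor + acoustic recorder + thermal camera at 360 (969 g) — short by 8.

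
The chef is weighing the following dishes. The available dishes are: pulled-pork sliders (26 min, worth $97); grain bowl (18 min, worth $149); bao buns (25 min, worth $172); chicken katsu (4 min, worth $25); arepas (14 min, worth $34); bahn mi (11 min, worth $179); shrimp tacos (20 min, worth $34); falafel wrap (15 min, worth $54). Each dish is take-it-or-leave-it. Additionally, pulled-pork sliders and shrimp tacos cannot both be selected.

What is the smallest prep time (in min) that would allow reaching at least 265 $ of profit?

29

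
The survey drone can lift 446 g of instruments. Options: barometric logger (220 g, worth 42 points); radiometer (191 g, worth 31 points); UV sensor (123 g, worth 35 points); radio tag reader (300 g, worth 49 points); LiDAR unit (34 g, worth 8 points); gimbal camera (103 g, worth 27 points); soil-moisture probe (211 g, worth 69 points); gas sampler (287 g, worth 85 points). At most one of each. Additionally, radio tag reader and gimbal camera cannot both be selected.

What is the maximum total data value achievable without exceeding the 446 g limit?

131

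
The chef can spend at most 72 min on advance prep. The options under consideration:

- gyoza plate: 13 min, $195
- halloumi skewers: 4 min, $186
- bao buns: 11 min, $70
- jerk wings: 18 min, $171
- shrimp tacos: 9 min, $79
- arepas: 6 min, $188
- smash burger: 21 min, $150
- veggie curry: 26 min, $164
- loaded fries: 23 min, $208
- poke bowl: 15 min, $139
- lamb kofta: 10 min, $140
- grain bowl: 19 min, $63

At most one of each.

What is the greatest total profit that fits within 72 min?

1056

By profit per min: halloumi skewers 46.50, arepas 31.33, gyoza plate 15.00, lamb kofta 14.00 lead.
The ratio heuristic lands on gyoza plate + halloumi skewers + jerk wings + arepas + poke bowl + lamb kofta (1019) but leaves 6 min idle.
The 18 min tied up in jerk wings is better spent on loaded fries — total rises to 1056 (71 min).
Runner-up gyoza plate + halloumi skewers + jerk wings + arepas + smash burger + lamb kofta tops out at 1030.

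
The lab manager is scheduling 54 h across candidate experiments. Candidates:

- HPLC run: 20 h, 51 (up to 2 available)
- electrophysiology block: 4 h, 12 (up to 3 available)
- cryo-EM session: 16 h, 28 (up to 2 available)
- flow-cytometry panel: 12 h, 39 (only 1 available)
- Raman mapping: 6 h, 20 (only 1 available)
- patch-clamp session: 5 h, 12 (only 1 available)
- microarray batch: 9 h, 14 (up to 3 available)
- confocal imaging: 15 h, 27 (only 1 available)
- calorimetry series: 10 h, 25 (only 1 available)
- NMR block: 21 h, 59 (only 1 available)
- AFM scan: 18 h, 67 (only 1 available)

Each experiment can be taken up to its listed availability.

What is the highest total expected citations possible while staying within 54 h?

175

A density-first pass picks 3×electrophysiology block + flow-cytometry panel + Raman mapping + patch-clamp session + AFM scan — 174 at 53 h.
The 9 h tied up in electrophysiology block and patch-clamp session is better spent on calorimetry series — total rises to 175 (54 h).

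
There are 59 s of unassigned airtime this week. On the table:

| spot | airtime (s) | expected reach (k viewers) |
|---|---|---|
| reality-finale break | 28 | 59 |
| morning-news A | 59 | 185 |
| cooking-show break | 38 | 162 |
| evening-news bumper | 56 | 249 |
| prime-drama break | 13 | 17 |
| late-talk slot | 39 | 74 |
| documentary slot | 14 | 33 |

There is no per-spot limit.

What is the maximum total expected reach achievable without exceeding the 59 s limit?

The ratio ordering already packs tightly: evening-news bumper, 56 s, 249.
That's the maximum — no swap from here does better than 249.

249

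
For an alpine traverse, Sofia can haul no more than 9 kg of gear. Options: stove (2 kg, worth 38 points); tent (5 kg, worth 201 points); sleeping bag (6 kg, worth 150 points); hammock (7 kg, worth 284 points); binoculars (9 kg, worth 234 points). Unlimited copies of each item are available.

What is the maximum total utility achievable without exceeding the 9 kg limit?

322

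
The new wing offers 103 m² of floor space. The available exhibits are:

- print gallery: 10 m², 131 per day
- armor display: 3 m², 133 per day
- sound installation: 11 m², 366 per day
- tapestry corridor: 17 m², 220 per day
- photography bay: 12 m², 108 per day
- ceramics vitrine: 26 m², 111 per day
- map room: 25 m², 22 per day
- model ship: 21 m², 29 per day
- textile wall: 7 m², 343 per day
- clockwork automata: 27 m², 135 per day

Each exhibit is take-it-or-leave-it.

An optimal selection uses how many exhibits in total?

7

Best achievable expected visitors is 1439.
For example print gallery + armor display + sound installation + tapestry corridor + ceramics vitrine + textile wall + clockwork automata achieves it, using 101 m².
All optima have 7 exhibits.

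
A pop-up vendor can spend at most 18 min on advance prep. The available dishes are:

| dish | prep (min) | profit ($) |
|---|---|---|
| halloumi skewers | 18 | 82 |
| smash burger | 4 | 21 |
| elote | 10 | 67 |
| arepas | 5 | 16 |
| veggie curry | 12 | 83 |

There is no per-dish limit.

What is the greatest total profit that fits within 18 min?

Taking the top-ratio dishes first gives smash burger + veggie curry for 104 (16 min).
Replace veggie curry with smash burger + elote: the trade gains 5 net, giving 109 at 18 min.
That's the maximum — no swap from here does better than 109.

109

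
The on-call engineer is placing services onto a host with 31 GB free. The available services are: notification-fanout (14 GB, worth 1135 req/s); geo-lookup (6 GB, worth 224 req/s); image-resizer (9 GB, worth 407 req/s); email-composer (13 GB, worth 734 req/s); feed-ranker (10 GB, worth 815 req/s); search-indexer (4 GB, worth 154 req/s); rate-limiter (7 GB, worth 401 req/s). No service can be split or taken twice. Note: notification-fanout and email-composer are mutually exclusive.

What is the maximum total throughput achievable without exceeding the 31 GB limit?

2351

The ratio ordering already packs tightly: notification-fanout + feed-ranker + rate-limiter, 31 GB, 2351.
Every other selection either busts 31 GB or breaks a pairing rule or fails to beat 2351.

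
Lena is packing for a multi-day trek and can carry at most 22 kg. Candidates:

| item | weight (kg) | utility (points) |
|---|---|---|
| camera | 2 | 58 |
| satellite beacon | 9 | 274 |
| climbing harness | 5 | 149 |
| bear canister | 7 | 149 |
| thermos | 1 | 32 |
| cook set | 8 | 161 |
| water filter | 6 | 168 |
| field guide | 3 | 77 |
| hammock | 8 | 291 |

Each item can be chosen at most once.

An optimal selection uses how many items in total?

3

The maximum utility within 22 kg is 714.
satellite beacon + climbing harness + hammock hits 714 at 22 kg.
Every optimal selection uses 3 items.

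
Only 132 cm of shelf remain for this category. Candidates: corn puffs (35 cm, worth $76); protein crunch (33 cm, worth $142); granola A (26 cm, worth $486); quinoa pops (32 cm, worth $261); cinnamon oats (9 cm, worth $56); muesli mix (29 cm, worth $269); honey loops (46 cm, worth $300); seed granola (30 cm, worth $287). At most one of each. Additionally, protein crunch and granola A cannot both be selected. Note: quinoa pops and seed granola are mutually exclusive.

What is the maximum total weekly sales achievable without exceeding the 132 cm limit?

1342

Taking granola A + muesli mix + honey loops + seed granola: 131 cm used, 1342 in weekly sales.
The closest alternative, corn puffs + granola A + cinnamon oats + muesli mix + seed granola, reaches only 1174.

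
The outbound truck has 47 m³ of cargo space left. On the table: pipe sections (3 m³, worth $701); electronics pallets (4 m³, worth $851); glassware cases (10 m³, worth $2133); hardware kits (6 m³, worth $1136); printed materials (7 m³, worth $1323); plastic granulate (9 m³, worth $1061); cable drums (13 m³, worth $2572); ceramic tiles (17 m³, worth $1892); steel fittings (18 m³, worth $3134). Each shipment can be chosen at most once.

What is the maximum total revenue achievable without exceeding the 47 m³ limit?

8975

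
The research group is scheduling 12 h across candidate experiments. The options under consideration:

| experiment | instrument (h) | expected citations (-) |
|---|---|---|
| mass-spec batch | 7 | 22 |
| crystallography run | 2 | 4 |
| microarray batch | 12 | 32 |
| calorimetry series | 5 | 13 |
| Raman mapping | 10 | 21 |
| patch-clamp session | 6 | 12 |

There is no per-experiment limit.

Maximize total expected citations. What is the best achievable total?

Density check — mass-spec batch 3.14, microarray batch 2.67, calorimetry series 2.60 are the best per h.
The ratio ordering already packs tightly: mass-spec batch + calorimetry series, 12 h, 35.
Nothing else within 12 h beats 35.

35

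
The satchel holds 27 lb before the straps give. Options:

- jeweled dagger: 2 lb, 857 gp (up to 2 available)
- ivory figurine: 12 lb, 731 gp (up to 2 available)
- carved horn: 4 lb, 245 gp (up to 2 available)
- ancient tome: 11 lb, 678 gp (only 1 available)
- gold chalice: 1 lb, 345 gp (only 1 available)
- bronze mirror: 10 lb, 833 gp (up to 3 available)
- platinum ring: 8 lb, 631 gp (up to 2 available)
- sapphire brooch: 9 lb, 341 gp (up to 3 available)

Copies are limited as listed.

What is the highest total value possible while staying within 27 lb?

Filling by ratio: 2×jeweled dagger + gold chalice + 2×bronze mirror for 3725, with 2 lb left unused.
Replace bronze mirror with carved horn + platinum ring: the trade gains 43 net, giving 3768 at 27 lb.
Every other selection either busts 27 lb or exceeds an availability limit or fails to beat 3768.

3768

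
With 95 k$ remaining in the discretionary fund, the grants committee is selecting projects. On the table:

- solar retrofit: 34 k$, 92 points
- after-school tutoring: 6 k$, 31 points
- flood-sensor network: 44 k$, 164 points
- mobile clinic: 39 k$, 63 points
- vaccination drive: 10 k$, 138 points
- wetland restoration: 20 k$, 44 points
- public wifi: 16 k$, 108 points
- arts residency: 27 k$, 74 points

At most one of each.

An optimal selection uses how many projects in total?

The maximum projected impact within 95 k$ is 454.
One optimal bundle: flood-sensor network + vaccination drive + wetland restoration + public wifi (90 k$).
Any selection reaching 454 contains exactly 4 projects.

4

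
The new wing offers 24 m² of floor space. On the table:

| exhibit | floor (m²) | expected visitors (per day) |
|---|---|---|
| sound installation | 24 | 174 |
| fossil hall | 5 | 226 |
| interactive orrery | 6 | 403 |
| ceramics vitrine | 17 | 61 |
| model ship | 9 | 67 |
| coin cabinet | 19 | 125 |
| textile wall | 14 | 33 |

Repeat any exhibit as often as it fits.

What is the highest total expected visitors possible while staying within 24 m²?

1612

Density check — interactive orrery 67.17, fossil hall 45.20, model ship 7.44 are the best per m².
Taking 4×interactive orrery: 24 m² used, 1612 in expected visitors.
No other feasible combination exceeds 1612.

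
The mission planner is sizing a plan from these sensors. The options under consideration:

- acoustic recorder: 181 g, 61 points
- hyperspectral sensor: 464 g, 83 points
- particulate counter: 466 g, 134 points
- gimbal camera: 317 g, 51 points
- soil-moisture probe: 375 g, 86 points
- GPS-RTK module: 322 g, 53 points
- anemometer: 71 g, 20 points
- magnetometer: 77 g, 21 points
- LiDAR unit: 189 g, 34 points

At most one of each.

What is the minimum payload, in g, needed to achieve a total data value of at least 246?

907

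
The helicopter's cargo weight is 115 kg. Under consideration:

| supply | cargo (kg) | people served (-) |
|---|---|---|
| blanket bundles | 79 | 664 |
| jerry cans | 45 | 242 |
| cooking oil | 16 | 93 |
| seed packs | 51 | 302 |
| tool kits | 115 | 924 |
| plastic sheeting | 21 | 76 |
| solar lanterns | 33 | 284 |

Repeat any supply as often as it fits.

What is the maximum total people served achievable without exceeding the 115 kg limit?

948

Taking the top-ratio supplies first gives cooking oil + 3×solar lanterns for 945 (115 kg).
Dropping cooking oil and 2×solar lanterns frees 82 kg; slotting in blanket bundles (79 kg) lifts the total to 948 at 112 kg.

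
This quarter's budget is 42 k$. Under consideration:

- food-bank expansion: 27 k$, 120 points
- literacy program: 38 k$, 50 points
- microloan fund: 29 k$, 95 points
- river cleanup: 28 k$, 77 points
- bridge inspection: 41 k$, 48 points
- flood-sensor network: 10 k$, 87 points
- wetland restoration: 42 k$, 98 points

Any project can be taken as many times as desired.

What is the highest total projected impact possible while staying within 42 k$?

Density check — flood-sensor network 8.70, food-bank expansion 4.44, microloan fund 3.28 are the best per k$.
4×flood-sensor network uses 40 of the 42 k$ and totals 348.

348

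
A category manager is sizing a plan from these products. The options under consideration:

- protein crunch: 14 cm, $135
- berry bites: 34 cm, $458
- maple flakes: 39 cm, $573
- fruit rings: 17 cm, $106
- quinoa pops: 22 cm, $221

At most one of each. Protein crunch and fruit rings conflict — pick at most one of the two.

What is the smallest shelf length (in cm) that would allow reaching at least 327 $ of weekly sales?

Minimise cm subject to total weekly sales ≥ 327.
berry bites reaches 458 using 34 cm.
Below 34 cm the best achievable stays under 327.

34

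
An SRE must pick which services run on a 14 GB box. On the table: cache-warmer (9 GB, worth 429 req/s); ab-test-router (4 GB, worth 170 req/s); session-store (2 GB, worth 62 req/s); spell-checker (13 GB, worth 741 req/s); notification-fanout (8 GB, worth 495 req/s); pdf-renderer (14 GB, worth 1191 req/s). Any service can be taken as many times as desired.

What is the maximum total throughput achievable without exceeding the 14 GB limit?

1191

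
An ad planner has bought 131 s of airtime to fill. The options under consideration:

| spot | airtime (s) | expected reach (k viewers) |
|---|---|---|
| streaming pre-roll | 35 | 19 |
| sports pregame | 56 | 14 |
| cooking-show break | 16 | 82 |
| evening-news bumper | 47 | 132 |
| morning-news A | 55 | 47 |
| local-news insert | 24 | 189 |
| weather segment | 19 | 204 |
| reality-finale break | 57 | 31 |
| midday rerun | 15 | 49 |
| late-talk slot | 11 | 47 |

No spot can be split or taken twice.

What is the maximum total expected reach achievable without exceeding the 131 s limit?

The ratio heuristic lands on streaming pre-roll + cooking-show break + local-news insert + weather segment + midday rerun + late-talk slot (590) but leaves 11 s idle.
Dropping streaming pre-roll and late-talk slot frees 46 s; slotting in evening-news bumper (47 s) lifts the total to 656 at 121 s.

656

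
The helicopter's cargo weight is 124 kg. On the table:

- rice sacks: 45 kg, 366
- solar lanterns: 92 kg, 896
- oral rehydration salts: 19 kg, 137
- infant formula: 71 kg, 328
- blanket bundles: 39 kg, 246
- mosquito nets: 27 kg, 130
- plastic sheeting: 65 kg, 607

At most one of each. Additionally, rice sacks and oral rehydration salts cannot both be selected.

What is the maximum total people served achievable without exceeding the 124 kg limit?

1033

By people served per kg: solar lanterns 9.74, plastic sheeting 9.34, rice sacks 8.13, oral rehydration salts 7.21 lead.
Solar lanterns + oral rehydration salts uses 111 of the 124 kg and totals 1033.
The spare 13 kg is too small for any remaining supply, and no feasible exchange beats 1033.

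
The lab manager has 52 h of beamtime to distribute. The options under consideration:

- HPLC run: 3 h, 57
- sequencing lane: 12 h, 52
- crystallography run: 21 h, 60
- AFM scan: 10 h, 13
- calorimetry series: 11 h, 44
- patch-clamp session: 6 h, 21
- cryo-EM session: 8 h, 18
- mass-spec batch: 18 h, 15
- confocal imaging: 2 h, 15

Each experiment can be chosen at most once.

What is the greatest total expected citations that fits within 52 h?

228

Ranking by ratio (expected citations/h): HPLC run 19.00, confocal imaging 7.50, sequencing lane 4.33.
Taking the top-ratio experiments first gives HPLC run + sequencing lane + AFM scan + calorimetry series + patch-clamp session + cryo-EM session + confocal imaging for 220 (52 h).
Dropping AFM scan and patch-clamp session and cryo-EM session frees 24 h; slotting in crystallography run (21 h) lifts the total to 228 at 49 h.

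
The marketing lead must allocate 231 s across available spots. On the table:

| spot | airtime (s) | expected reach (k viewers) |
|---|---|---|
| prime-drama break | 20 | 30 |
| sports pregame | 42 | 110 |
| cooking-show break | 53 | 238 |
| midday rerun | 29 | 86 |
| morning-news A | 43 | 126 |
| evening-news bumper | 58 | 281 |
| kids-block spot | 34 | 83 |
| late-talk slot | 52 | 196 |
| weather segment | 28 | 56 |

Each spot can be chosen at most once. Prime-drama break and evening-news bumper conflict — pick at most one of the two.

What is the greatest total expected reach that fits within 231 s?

884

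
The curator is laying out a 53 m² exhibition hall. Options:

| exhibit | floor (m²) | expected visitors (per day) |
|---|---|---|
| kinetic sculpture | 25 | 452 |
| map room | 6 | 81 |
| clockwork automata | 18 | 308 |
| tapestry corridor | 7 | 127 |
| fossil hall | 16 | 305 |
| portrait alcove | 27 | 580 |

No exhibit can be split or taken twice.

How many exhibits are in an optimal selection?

2

The maximum expected visitors within 53 m² is 1032.
One optimal bundle: kinetic sculpture + portrait alcove (52 m²).
Any selection reaching 1032 contains exactly 2 exhibits.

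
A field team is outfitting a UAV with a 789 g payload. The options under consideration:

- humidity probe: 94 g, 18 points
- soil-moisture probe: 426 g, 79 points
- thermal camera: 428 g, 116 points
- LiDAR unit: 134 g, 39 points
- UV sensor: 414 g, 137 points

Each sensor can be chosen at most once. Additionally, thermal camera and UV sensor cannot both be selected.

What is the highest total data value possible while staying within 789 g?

194

Density check — UV sensor 0.33, LiDAR unit 0.29, thermal camera 0.27, humidity probe 0.19 are the best per g.
Best packing: humidity probe + LiDAR unit + UV sensor — 642 g, 194 total.
Next best is LiDAR unit + UV sensor at 176 (548 g) — short by 18.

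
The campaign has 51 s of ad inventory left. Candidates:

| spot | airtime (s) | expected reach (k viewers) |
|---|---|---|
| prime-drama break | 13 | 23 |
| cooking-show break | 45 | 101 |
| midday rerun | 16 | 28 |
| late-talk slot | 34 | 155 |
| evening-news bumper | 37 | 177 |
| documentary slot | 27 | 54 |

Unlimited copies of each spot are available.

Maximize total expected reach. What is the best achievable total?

200

Ranking by ratio (expected reach/s): evening-news bumper 4.78, late-talk slot 4.56, cooking-show break 2.24, documentary slot 2.00.
Taking prime-drama break + evening-news bumper: 50 s used, 200 in expected reach.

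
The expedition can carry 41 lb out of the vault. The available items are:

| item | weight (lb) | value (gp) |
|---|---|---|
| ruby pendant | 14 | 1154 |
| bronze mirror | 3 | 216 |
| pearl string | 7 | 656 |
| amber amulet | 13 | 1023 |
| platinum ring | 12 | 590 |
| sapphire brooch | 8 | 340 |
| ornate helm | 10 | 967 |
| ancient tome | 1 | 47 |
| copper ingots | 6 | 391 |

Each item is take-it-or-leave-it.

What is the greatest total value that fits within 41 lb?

By value per lb: ornate helm 96.70, pearl string 93.71, ruby pendant 82.43, amber amulet 78.69 lead.
Best packing: ruby pendant + bronze mirror + pearl string + ornate helm + ancient tome + copper ingots — 41 lb, 3431 total.
No other feasible combination exceeds 3431.

3431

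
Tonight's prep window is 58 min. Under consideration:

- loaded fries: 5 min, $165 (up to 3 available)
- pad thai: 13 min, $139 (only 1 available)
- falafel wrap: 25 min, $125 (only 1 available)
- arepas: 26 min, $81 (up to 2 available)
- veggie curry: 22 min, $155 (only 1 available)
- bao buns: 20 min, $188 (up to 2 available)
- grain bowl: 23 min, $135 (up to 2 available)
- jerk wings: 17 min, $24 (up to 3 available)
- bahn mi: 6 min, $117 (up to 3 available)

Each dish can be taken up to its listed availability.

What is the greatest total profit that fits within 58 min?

1034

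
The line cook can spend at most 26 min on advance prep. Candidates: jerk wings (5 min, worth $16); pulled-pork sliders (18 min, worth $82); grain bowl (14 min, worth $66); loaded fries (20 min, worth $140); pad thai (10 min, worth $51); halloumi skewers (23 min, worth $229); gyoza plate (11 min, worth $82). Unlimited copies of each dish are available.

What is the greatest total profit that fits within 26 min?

The ratio ordering already packs tightly: halloumi skewers, 23 min, 229.

229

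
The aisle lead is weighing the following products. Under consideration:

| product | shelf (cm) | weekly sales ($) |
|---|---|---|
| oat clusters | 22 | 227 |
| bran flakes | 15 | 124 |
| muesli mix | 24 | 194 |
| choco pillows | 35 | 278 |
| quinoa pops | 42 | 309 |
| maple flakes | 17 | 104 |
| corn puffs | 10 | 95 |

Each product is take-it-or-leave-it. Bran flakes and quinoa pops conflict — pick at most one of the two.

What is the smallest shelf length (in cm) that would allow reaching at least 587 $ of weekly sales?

67

Look for the lowest-shelf combination reaching 587.
Taking oat clusters + choco pillows + corn puffs gives 600 (≥ 587) for 67 cm.
No combination under 67 cm hits 587.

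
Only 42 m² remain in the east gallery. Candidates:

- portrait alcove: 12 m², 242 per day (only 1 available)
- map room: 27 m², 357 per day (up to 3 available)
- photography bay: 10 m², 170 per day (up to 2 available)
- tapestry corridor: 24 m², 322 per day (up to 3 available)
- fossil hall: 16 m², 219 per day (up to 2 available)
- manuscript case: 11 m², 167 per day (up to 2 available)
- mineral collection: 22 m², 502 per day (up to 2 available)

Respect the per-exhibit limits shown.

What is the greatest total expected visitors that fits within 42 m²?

Density check — mineral collection 22.82, portrait alcove 20.17, photography bay 17.00, manuscript case 15.18 are the best per m².
Taking the top-ratio exhibits first gives portrait alcove + mineral collection for 744 (34 m²).
The 12 m² tied up in portrait alcove is better spent on 2×photography bay — total rises to 842 (42 m²).

842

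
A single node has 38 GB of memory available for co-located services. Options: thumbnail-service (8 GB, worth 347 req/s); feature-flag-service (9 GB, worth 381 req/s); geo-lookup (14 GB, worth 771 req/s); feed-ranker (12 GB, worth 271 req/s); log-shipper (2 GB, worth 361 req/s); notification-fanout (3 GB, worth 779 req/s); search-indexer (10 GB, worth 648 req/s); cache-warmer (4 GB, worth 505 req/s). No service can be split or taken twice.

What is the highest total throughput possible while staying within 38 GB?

Ranking by ratio (throughput/GB): notification-fanout 259.67, log-shipper 180.50, cache-warmer 126.25.
Taking geo-lookup + log-shipper + notification-fanout + search-indexer + cache-warmer: 33 GB used, 3064 in throughput.

3064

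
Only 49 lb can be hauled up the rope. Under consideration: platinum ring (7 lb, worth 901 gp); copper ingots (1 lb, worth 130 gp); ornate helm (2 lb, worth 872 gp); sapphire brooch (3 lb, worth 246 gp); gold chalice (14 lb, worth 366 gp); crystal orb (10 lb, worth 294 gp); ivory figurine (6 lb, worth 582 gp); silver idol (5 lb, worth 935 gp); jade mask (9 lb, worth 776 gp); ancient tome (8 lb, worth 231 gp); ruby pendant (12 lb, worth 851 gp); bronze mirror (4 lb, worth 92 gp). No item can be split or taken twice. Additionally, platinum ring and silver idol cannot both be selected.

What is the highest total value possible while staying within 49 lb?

4686

Best packing: copper ingots + ornate helm + sapphire brooch + crystal orb + ivory figurine + silver idol + jade mask + ruby pendant — 48 lb, 4686 total.
Every other selection either busts 49 lb or breaks a pairing rule or fails to beat 4686.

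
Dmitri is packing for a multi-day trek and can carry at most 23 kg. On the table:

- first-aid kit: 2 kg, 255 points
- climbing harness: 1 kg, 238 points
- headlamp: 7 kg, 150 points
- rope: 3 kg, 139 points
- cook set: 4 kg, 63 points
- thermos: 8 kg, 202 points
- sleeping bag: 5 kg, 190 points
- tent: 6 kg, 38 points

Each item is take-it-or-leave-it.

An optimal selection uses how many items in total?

Best achievable utility is 1087.
One optimal bundle: first-aid kit + climbing harness + rope + cook set + thermos + sleeping bag (23 kg).
Any selection reaching 1087 contains exactly 6 items.

6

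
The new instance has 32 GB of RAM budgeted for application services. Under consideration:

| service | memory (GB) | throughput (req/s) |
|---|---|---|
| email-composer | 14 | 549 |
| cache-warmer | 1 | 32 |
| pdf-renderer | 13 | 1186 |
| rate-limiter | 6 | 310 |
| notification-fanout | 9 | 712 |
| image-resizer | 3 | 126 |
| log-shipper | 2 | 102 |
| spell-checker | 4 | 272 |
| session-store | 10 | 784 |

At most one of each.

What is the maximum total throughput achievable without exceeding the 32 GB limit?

Pdf-renderer + notification-fanout + session-store uses 32 of the 32 GB and totals 2682.

2682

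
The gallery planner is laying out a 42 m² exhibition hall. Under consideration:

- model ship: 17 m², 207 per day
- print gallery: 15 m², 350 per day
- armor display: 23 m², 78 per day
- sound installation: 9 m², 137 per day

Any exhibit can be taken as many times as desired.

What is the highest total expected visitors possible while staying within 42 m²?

837

Ranking by ratio (expected visitors/m²): print gallery 23.33, sound installation 15.22, model ship 12.18.
2×print gallery + sound installation uses 39 of the 42 m² and totals 837.
The spare 3 m² is too small for any remaining exhibit, and no exchange beats 837.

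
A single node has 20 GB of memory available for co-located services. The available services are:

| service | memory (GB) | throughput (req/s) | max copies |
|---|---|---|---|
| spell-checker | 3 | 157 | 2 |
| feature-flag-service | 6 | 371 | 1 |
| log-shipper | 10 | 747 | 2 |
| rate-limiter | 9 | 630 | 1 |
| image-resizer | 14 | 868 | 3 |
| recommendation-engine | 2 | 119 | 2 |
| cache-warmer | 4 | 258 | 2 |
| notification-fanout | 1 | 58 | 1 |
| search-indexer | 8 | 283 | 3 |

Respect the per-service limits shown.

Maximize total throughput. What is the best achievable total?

Ranking by ratio (throughput/GB): log-shipper 74.70, rate-limiter 70.00, cache-warmer 64.50.
The ratio ordering already packs tightly: 2×log-shipper, 20 GB, 1494.
That's the maximum — no swap from here does better than 1494.

1494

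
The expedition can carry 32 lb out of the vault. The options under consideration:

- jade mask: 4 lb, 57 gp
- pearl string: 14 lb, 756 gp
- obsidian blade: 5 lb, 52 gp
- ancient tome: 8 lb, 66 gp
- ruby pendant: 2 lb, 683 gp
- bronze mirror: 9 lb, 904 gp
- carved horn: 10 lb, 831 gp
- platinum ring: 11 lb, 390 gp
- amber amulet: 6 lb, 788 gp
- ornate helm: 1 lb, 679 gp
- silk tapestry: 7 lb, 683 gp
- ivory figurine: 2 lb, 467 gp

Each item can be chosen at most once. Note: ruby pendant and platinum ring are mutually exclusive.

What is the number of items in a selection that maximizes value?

The maximum value within 32 lb is 4352.
For example ruby pendant + bronze mirror + carved horn + amber amulet + ornate helm + ivory figurine achieves it, using 30 lb.
All optima have 6 items.

6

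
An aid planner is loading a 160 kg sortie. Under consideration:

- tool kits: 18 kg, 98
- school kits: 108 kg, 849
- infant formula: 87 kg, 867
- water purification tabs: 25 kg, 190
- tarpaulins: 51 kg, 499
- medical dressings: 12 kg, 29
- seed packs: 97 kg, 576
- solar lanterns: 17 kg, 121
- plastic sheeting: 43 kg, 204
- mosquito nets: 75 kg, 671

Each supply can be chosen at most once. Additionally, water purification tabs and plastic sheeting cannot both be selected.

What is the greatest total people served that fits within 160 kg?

1487

By people served per kg: infant formula 9.97, tarpaulins 9.78, mosquito nets 8.95 lead.
Taking infant formula + tarpaulins + solar lanterns: 155 kg used, 1487 in people served.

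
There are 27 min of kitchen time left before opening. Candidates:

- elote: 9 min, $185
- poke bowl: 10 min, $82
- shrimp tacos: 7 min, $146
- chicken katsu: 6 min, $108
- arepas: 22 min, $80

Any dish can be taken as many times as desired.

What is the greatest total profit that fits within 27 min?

Greedy by ratio would take 3×shrimp tacos + chicken katsu: 27 min used, total 546.
Dropping 3×shrimp tacos and chicken katsu frees 27 min; slotting in 3×elote (27 min) lifts the total to 555 at 27 min.
That's the maximum — no swap from here does better than 555.

555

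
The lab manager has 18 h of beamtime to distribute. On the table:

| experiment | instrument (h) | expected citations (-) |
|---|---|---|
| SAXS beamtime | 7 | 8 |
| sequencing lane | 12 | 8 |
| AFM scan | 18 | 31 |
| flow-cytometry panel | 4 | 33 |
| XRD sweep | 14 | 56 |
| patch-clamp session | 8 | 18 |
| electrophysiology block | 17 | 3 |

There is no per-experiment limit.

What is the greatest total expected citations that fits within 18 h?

The ratio ordering already packs tightly: 4×flow-cytometry panel, 16 h, 132.

132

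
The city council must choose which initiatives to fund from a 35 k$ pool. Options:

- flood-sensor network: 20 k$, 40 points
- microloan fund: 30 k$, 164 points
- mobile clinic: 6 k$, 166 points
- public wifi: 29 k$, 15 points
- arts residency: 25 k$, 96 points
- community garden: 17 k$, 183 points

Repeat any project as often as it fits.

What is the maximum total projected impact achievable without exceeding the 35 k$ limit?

830

5×mobile clinic uses 30 of the 35 k$ and totals 830.
Nothing else within 35 k$ beats 830.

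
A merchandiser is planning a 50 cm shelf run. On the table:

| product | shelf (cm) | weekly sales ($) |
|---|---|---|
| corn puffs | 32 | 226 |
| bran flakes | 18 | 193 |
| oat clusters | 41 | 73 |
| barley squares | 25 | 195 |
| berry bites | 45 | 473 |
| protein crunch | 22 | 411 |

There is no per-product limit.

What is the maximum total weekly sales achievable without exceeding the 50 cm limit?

822

Density check — protein crunch 18.68, bran flakes 10.72, berry bites 10.51, barley squares 7.80 are the best per cm.
2×protein crunch uses 44 of the 50 cm and totals 822.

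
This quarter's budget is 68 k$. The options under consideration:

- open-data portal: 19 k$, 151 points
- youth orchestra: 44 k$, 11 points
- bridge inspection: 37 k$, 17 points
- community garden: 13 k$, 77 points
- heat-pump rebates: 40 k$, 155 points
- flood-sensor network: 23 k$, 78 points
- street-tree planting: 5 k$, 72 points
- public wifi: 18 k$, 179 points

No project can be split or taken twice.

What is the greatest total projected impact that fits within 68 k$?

480

Taking the top-ratio projects first gives open-data portal + community garden + street-tree planting + public wifi for 479 (55 k$).
Dropping community garden frees 13 k$; slotting in flood-sensor network (23 k$) lifts the total to 480 at 65 k$.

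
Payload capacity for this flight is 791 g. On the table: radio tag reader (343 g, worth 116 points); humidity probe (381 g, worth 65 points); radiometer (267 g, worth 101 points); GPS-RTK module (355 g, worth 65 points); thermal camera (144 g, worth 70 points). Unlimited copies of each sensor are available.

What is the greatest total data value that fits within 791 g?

By data value per g: thermal camera 0.49, radiometer 0.38, radio tag reader 0.34 lead.
Best packing: 5×thermal camera — 720 g, 350 total.
Every other selection either busts 791 g or fails to beat 350.

350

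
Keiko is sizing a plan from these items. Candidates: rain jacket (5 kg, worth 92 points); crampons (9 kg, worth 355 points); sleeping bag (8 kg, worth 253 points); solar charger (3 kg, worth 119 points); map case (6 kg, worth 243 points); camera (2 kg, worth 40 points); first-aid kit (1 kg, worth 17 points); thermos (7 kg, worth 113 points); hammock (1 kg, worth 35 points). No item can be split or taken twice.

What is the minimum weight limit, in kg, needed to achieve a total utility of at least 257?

7

Look for the lowest-weight combination reaching 257.
map case + first-aid kit: 260 utility at 7 kg.
Below 7 kg the best achievable stays under 257.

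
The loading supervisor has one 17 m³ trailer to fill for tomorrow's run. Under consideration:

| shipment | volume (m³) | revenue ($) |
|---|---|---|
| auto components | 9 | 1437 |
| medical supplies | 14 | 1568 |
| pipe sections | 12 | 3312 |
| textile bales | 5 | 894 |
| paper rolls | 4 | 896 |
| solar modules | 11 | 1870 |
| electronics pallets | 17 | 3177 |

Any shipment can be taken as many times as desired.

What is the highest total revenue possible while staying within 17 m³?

4208

Ranking by ratio (revenue/m³): pipe sections 276.00, paper rolls 224.00, electronics pallets 186.88.
The ratio ordering already packs tightly: pipe sections + paper rolls, 16 m³, 4208.
Every other selection either busts 17 m³ or fails to beat 4208.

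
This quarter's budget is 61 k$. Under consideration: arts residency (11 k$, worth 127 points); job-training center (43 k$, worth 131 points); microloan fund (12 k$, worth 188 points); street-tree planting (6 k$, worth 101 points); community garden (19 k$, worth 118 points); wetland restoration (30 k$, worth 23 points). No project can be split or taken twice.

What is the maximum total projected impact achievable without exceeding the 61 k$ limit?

Best packing: arts residency + microloan fund + street-tree planting + community garden — 48 k$, 534 total.
Every other selection either busts 61 k$ or fails to beat 534.

534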